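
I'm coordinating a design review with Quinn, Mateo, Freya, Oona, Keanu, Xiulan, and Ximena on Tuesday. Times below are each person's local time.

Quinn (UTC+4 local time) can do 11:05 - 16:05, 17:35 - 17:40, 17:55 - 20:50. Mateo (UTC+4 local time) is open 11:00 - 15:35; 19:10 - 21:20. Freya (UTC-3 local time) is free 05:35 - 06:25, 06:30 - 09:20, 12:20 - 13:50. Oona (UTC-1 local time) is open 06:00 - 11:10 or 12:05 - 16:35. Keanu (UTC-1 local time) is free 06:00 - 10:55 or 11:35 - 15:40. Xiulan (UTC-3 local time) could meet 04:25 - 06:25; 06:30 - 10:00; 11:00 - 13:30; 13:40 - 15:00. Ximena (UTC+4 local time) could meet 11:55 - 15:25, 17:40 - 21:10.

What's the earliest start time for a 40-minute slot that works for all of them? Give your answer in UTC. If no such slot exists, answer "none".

08:35

Quinn in UTC: 07:05-12:05, 13:35-13:40, 13:55-16:50 (subtract 4h to convert from UTC+4).
Mateo in UTC: 07:00-11:35, 15:10-17:20 (subtract 4h to convert from UTC+4).
Freya in UTC: 08:35-09:25, 09:30-12:20, 15:20-16:50 (add 3h to convert from UTC-3).
Oona in UTC: 07:00-12:10, 13:05-17:35 (add 1h to convert from UTC-1).
Keanu in UTC: 07:00-11:55, 12:35-16:40 (add 1h to convert from UTC-1).
Xiulan in UTC: 07:25-09:25, 09:30-13:00, 14:00-16:30, 16:40-18:00 (add 3h to convert from UTC-3).
Ximena in UTC: 07:55-11:25, 13:40-17:10 (subtract 4h to convert from UTC+4).
Quinn ∩ Mateo: 07:05-11:35, 15:10-16:50.
Quinn ∩ Mateo ∩ Freya: 08:35-09:25, 09:30-11:35, 15:20-16:50.
Quinn ∩ Mateo ∩ Freya ∩ Oona: 08:35-09:25, 09:30-11:35, 15:20-16:50.
Quinn ∩ Mateo ∩ Freya ∩ Oona ∩ Keanu: 08:35-09:25, 09:30-11:35, 15:20-16:40.
Quinn ∩ Mateo ∩ Freya ∩ Oona ∩ Keanu ∩ Xiulan: 08:35-09:25, 09:30-11:35, 15:20-16:30.
Quinn ∩ Mateo ∩ Freya ∩ Oona ∩ Keanu ∩ Xiulan ∩ Ximena: 08:35-09:25, 09:30-11:25, 15:20-16:30.
The first common window of at least 40 minutes is 08:35-09:25, so the earliest start is 08:35.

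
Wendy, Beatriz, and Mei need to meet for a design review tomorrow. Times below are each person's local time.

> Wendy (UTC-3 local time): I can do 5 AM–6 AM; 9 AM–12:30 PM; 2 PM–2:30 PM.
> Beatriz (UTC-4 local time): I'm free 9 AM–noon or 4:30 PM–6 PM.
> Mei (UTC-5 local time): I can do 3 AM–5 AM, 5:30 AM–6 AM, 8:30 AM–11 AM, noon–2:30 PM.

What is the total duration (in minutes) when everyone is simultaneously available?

120

Wendy in UTC: 08:00-09:00, 12:00-15:30, 17:00-17:30 (add 3h to convert from UTC-3).
Beatriz in UTC: 13:00-16:00, 20:30-22:00 (add 4h to convert from UTC-4).
Mei in UTC: 08:00-10:00, 10:30-11:00, 13:30-16:00, 17:00-19:30 (add 5h to convert from UTC-5).
Wendy ∩ Beatriz: 13:00-15:30.
Wendy ∩ Beatriz ∩ Mei: 13:30-15:30.
That's a single block of 120 minutes.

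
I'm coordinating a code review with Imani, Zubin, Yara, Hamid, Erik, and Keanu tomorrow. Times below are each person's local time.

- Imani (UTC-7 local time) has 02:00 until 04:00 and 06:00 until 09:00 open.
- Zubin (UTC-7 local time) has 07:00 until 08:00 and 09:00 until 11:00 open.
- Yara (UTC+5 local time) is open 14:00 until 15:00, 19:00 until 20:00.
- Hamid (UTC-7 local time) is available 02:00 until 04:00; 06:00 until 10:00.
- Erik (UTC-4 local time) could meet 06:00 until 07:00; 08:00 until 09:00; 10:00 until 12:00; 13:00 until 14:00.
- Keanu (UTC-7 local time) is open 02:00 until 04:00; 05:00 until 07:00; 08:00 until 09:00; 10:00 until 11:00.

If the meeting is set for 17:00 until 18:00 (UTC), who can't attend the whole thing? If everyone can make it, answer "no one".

Hamid, Imani, Yara

Imani in UTC: 09:00-11:00, 13:00-16:00 (add 7h to convert from UTC-7).
Zubin in UTC: 14:00-15:00, 16:00-18:00 (add 7h to convert from UTC-7).
Yara in UTC: 09:00-10:00, 14:00-15:00 (subtract 5h to convert from UTC+5).
Hamid in UTC: 09:00-11:00, 13:00-17:00 (add 7h to convert from UTC-7).
Erik in UTC: 10:00-11:00, 12:00-13:00, 14:00-16:00, 17:00-18:00 (add 4h to convert from UTC-4).
Keanu in UTC: 09:00-11:00, 12:00-14:00, 15:00-16:00, 17:00-18:00 (add 7h to convert from UTC-7).
Imani: not fully free for 17:00-18:00. Zubin: free for 17:00-18:00. Yara: not fully free for 17:00-18:00. Hamid: not fully free for 17:00-18:00. Erik: free for 17:00-18:00. Keanu: free for 17:00-18:00.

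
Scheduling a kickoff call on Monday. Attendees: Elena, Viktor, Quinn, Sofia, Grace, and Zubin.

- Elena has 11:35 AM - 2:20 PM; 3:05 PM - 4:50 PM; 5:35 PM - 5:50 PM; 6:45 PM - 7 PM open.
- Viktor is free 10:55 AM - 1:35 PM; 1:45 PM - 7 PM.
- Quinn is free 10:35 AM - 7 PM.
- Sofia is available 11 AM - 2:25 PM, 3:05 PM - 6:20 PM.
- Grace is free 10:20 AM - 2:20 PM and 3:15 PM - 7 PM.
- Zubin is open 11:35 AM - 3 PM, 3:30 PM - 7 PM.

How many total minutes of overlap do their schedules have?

250

Elena ∩ Viktor: 11:35-13:35, 13:45-14:20, 15:05-16:50, 17:35-17:50, 18:45-19:00.
Elena ∩ Viktor ∩ Quinn: 11:35-13:35, 13:45-14:20, 15:05-16:50, 17:35-17:50, 18:45-19:00.
Elena ∩ Viktor ∩ Quinn ∩ Sofia: 11:35-13:35, 13:45-14:20, 15:05-16:50, 17:35-17:50.
Elena ∩ Viktor ∩ Quinn ∩ Sofia ∩ Grace: 11:35-13:35, 13:45-14:20, 15:15-16:50, 17:35-17:50.
Elena ∩ Viktor ∩ Quinn ∩ Sofia ∩ Grace ∩ Zubin: 11:35-13:35, 13:45-14:20, 15:30-16:50, 17:35-17:50.
Those are the intersection windows.
Summing the common windows: 120 + 35 + 80 + 15 = 250 minutes.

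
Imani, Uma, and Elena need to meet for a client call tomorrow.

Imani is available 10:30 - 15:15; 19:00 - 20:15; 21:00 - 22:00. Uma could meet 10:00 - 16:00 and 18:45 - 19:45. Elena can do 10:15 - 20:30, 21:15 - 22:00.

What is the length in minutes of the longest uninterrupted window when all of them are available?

Imani ∩ Uma: 10:30-15:15, 19:00-19:45.
Imani ∩ Uma ∩ Elena: 10:30-15:15, 19:00-19:45.
The longest is 10:30-15:15 at 285 minutes.

285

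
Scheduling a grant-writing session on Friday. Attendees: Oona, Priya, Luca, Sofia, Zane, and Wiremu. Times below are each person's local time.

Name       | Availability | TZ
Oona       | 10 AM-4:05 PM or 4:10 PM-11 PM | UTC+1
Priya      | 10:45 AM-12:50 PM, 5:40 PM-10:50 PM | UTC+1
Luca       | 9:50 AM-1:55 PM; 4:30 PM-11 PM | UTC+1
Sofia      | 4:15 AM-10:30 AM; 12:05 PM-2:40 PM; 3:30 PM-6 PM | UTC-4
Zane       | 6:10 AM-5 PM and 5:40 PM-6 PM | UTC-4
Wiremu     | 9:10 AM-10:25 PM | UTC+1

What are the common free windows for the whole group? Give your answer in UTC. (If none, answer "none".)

10:10-11:50, 16:40-18:40, 19:30-21:00

Oona in UTC: 09:00-15:05, 15:10-22:00 (subtract 1h to convert from UTC+1).
Priya in UTC: 09:45-11:50, 16:40-21:50 (subtract 1h to convert from UTC+1).
Luca in UTC: 08:50-12:55, 15:30-22:00 (subtract 1h to convert from UTC+1).
Sofia in UTC: 08:15-14:30, 16:05-18:40, 19:30-22:00 (add 4h to convert from UTC-4).
Zane in UTC: 10:10-21:00, 21:40-22:00 (add 4h to convert from UTC-4).
Wiremu in UTC: 08:10-21:25 (subtract 1h to convert from UTC+1).
Oona ∩ Priya: 09:45-11:50, 16:40-21:50.
Oona ∩ Priya ∩ Luca: 09:45-11:50, 16:40-21:50.
Oona ∩ Priya ∩ Luca ∩ Sofia: 09:45-11:50, 16:40-18:40, 19:30-21:50.
Oona ∩ Priya ∩ Luca ∩ Sofia ∩ Zane: 10:10-11:50, 16:40-18:40, 19:30-21:00, 21:40-21:50.
Oona ∩ Priya ∩ Luca ∩ Sofia ∩ Zane ∩ Wiremu: 10:10-11:50, 16:40-18:40, 19:30-21:00.
Those are the intersection windows.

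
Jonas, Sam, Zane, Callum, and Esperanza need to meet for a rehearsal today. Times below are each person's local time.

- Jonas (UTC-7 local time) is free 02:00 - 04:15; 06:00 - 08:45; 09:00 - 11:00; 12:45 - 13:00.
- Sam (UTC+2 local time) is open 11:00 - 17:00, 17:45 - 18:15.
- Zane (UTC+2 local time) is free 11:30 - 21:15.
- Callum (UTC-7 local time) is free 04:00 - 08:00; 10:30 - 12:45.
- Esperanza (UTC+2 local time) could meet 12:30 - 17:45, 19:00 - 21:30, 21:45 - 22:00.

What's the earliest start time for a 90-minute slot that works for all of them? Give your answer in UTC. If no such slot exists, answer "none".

Jonas in UTC: 09:00-11:15, 13:00-15:45, 16:00-18:00, 19:45-20:00 (add 7h to convert from UTC-7).
Sam in UTC: 09:00-15:00, 15:45-16:15 (subtract 2h to convert from UTC+2).
Zane in UTC: 09:30-19:15 (subtract 2h to convert from UTC+2).
Callum in UTC: 11:00-15:00, 17:30-19:45 (add 7h to convert from UTC-7).
Esperanza in UTC: 10:30-15:45, 17:00-19:30, 19:45-20:00 (subtract 2h to convert from UTC+2).
Jonas ∩ Sam: 09:00-11:15, 13:00-15:00, 16:00-16:15.
Jonas ∩ Sam ∩ Zane: 09:30-11:15, 13:00-15:00, 16:00-16:15.
Jonas ∩ Sam ∩ Zane ∩ Callum: 11:00-11:15, 13:00-15:00.
Jonas ∩ Sam ∩ Zane ∩ Callum ∩ Esperanza: 11:00-11:15, 13:00-15:00.
So the common availability across everyone is 11:00-11:15, 13:00-15:00.
The first common window of at least 90 minutes is 13:00-15:00, so the earliest start is 13:00.

13:00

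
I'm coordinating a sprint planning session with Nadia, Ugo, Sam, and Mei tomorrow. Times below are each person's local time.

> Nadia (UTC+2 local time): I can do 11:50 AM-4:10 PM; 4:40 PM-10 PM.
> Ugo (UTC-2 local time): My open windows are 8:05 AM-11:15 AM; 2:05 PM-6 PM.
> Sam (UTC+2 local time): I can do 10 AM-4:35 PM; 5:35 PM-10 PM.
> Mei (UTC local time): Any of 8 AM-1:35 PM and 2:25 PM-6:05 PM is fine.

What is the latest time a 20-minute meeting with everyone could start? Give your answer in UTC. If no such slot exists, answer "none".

17:45

Nadia in UTC: 09:50-14:10, 14:40-20:00 (subtract 2h to convert from UTC+2).
Ugo in UTC: 10:05-13:15, 16:05-20:00 (add 2h to convert from UTC-2).
Sam in UTC: 08:00-14:35, 15:35-20:00 (subtract 2h to convert from UTC+2).
Mei in UTC: 08:00-13:35, 14:25-18:05.
Nadia ∩ Ugo: 10:05-13:15, 16:05-20:00.
Nadia ∩ Ugo ∩ Sam: 10:05-13:15, 16:05-20:00.
Nadia ∩ Ugo ∩ Sam ∩ Mei: 10:05-13:15, 16:05-18:05.
The last common window of at least 20 minutes is 16:05-18:05; a 20-minute meeting can start as late as 17:45 and still end by 18:05.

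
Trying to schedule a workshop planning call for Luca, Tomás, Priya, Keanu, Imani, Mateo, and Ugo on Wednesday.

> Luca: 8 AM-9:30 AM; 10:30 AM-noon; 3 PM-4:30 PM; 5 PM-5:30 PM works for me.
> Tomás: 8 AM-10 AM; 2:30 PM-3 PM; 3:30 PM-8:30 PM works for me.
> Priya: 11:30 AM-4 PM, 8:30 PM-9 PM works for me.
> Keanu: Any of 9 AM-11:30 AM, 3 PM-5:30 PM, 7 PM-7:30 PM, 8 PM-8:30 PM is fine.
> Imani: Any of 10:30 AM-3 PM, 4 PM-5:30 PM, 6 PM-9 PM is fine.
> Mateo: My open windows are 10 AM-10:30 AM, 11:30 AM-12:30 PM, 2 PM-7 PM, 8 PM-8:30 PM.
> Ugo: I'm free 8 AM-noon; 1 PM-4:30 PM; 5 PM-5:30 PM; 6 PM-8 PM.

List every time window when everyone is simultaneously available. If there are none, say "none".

none

Luca ∩ Tomás: 08:00-09:30, 15:30-16:30, 17:00-17:30.
Luca ∩ Tomás ∩ Priya: 15:30-16:00.
Luca ∩ Tomás ∩ Priya ∩ Keanu: 15:30-16:00.
Luca ∩ Tomás ∩ Priya ∩ Keanu ∩ Imani: ∅.
Luca ∩ Tomás ∩ Priya ∩ Keanu ∩ Imani ∩ Mateo: ∅.
Luca ∩ Tomás ∩ Priya ∩ Keanu ∩ Imani ∩ Mateo ∩ Ugo: ∅.
There is no time when everyone is free.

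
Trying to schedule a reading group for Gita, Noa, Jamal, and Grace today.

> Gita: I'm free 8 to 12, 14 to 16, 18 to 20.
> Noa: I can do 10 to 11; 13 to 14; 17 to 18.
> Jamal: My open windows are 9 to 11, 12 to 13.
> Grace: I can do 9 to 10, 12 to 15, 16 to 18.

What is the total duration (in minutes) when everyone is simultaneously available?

0

Gita ∩ Noa: 10:00-11:00.
Gita ∩ Noa ∩ Jamal: 10:00-11:00.
Gita ∩ Noa ∩ Jamal ∩ Grace: ∅.
There is no time when everyone is free.
There is no common window, so the total is 0 minutes.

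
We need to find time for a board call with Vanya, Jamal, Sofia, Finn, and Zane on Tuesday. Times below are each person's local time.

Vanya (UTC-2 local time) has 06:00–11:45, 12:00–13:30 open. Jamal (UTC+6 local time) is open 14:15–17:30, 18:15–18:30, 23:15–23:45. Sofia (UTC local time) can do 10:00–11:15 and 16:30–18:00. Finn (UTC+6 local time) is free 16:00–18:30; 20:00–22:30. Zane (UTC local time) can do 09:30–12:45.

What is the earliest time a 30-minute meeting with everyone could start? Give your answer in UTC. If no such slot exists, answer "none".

10:00

Vanya in UTC: 08:00-13:45, 14:00-15:30 (add 2h to convert from UTC-2).
Jamal in UTC: 08:15-11:30, 12:15-12:30, 17:15-17:45 (subtract 6h to convert from UTC+6).
Sofia in UTC: 10:00-11:15, 16:30-18:00.
Finn in UTC: 10:00-12:30, 14:00-16:30 (subtract 6h to convert from UTC+6).
Zane in UTC: 09:30-12:45.
Vanya ∩ Jamal: 08:15-11:30, 12:15-12:30.
Vanya ∩ Jamal ∩ Sofia: 10:00-11:15.
Vanya ∩ Jamal ∩ Sofia ∩ Finn: 10:00-11:15.
Vanya ∩ Jamal ∩ Sofia ∩ Finn ∩ Zane: 10:00-11:15.
The first common window of at least 30 minutes is 10:00-11:15, so the earliest start is 10:00.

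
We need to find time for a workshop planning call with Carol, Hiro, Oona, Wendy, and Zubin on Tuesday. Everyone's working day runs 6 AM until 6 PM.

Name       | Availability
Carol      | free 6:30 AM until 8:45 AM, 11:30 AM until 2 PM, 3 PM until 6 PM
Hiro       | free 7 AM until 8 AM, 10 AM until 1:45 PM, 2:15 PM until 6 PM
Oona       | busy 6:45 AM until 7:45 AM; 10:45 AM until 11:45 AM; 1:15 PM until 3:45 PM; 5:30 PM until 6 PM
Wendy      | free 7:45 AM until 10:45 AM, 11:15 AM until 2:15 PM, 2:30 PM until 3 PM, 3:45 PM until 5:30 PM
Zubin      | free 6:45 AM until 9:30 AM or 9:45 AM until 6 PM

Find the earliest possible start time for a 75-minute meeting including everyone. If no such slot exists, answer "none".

Carol free: 06:30-08:45, 11:30-14:00, 15:00-18:00.
Hiro free: 07:00-08:00, 10:00-13:45, 14:15-18:00.
Oona free: 06:00-06:45, 07:45-10:45, 11:45-13:15, 15:45-17:30 (invert busy blocks within the working day).
Wendy free: 07:45-10:45, 11:15-14:15, 14:30-15:00, 15:45-17:30.
Zubin free: 06:45-09:30, 09:45-18:00.
Carol ∩ Hiro: 07:00-08:00, 11:30-13:45, 15:00-18:00.
Carol ∩ Hiro ∩ Oona: 07:45-08:00, 11:45-13:15, 15:45-17:30.
Carol ∩ Hiro ∩ Oona ∩ Wendy: 07:45-08:00, 11:45-13:15, 15:45-17:30.
Carol ∩ Hiro ∩ Oona ∩ Wendy ∩ Zubin: 07:45-08:00, 11:45-13:15, 15:45-17:30.
The first common window of at least 75 minutes is 11:45-13:15, so the earliest start is 11:45.

11:45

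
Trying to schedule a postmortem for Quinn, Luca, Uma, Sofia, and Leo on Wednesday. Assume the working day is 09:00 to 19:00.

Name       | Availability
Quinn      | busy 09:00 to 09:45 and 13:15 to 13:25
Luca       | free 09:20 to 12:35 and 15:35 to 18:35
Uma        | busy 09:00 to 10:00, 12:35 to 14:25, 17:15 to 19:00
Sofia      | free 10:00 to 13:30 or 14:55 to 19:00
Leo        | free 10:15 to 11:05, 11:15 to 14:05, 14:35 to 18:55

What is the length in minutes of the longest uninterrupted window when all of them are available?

100

Quinn free: 09:45-13:15, 13:25-19:00 (invert busy blocks within the working day).
Luca free: 09:20-12:35, 15:35-18:35.
Uma free: 10:00-12:35, 14:25-17:15 (invert busy blocks within the working day).
Sofia free: 10:00-13:30, 14:55-19:00.
Leo free: 10:15-11:05, 11:15-14:05, 14:35-18:55.
Quinn ∩ Luca: 09:45-12:35, 15:35-18:35.
Quinn ∩ Luca ∩ Uma: 10:00-12:35, 15:35-17:15.
Quinn ∩ Luca ∩ Uma ∩ Sofia: 10:00-12:35, 15:35-17:15.
Quinn ∩ Luca ∩ Uma ∩ Sofia ∩ Leo: 10:15-11:05, 11:15-12:35, 15:35-17:15.
The longest is 15:35-17:15 at 100 minutes.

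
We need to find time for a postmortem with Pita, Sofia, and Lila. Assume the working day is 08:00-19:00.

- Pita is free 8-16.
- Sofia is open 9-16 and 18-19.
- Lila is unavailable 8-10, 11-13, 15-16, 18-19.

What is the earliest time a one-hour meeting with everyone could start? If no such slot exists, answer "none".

Pita free: 08:00-16:00.
Sofia free: 09:00-16:00, 18:00-19:00.
Lila free: 10:00-11:00, 13:00-15:00, 16:00-18:00 (invert busy blocks within the working day).
Pita ∩ Sofia: 09:00-16:00.
Pita ∩ Sofia ∩ Lila: 10:00-11:00, 13:00-15:00.
The first common window of at least 60 minutes is 10:00-11:00, so the earliest start is 10:00.

10:00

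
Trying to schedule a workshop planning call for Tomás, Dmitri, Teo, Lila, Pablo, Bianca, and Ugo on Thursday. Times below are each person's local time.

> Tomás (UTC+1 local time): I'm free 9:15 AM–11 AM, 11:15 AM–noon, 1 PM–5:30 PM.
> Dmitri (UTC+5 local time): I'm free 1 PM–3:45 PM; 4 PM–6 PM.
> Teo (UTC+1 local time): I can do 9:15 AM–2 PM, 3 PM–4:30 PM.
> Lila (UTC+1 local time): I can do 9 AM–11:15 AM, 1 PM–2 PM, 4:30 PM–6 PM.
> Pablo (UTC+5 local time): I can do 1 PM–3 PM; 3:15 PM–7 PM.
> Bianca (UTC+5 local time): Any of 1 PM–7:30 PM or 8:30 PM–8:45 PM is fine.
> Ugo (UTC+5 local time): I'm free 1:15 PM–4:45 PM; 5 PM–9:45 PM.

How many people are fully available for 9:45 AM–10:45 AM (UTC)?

Tomás in UTC: 08:15-10:00, 10:15-11:00, 12:00-16:30 (subtract 1h to convert from UTC+1).
Dmitri in UTC: 08:00-10:45, 11:00-13:00 (subtract 5h to convert from UTC+5).
Teo in UTC: 08:15-13:00, 14:00-15:30 (subtract 1h to convert from UTC+1).
Lila in UTC: 08:00-10:15, 12:00-13:00, 15:30-17:00 (subtract 1h to convert from UTC+1).
Pablo in UTC: 08:00-10:00, 10:15-14:00 (subtract 5h to convert from UTC+5).
Bianca in UTC: 08:00-14:30, 15:30-15:45 (subtract 5h to convert from UTC+5).
Ugo in UTC: 08:15-11:45, 12:00-16:45 (subtract 5h to convert from UTC+5).
Dmitri, Teo, Bianca, and Ugo can make the full 09:45-10:45 slot — that's 4.

4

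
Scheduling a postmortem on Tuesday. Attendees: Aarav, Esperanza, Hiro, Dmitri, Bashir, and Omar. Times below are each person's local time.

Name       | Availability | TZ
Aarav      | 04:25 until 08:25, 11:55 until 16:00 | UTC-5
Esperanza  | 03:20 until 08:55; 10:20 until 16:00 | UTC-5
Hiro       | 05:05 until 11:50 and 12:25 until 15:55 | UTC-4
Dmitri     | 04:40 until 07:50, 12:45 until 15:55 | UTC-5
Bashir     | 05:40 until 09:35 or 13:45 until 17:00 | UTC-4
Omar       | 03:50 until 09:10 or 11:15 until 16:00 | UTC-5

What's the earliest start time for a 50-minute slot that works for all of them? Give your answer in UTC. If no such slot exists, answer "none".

Aarav in UTC: 09:25-13:25, 16:55-21:00 (add 5h to convert from UTC-5).
Esperanza in UTC: 08:20-13:55, 15:20-21:00 (add 5h to convert from UTC-5).
Hiro in UTC: 09:05-15:50, 16:25-19:55 (add 4h to convert from UTC-4).
Dmitri in UTC: 09:40-12:50, 17:45-20:55 (add 5h to convert from UTC-5).
Bashir in UTC: 09:40-13:35, 17:45-21:00 (add 4h to convert from UTC-4).
Omar in UTC: 08:50-14:10, 16:15-21:00 (add 5h to convert from UTC-5).
Aarav ∩ Esperanza: 09:25-13:25, 16:55-21:00.
Aarav ∩ Esperanza ∩ Hiro: 09:25-13:25, 16:55-19:55.
Aarav ∩ Esperanza ∩ Hiro ∩ Dmitri: 09:40-12:50, 17:45-19:55.
Aarav ∩ Esperanza ∩ Hiro ∩ Dmitri ∩ Bashir: 09:40-12:50, 17:45-19:55.
Aarav ∩ Esperanza ∩ Hiro ∩ Dmitri ∩ Bashir ∩ Omar: 09:40-12:50, 17:45-19:55.
Those are the intersection windows.
The first common window of at least 50 minutes is 09:40-12:50, so the earliest start is 09:40.

09:40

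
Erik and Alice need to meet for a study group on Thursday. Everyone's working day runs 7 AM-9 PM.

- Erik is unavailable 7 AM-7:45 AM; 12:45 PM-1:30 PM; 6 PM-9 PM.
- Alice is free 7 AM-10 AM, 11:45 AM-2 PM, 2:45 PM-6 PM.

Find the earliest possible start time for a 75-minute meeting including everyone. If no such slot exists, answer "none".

07:45

Erik free: 07:45-12:45, 13:30-18:00 (invert busy blocks within the working day).
Alice free: 07:00-10:00, 11:45-14:00, 14:45-18:00.
Erik ∩ Alice: 07:45-10:00, 11:45-12:45, 13:30-14:00, 14:45-18:00.
The first common window of at least 75 minutes is 07:45-10:00, so the earliest start is 07:45.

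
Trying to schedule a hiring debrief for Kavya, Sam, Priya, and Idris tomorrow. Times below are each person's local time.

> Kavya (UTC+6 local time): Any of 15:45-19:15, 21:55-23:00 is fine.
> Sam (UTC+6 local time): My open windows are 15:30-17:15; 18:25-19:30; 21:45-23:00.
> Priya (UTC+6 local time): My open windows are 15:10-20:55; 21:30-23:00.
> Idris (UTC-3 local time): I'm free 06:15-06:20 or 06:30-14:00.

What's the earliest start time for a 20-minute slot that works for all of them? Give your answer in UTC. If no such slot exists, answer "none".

Kavya in UTC: 09:45-13:15, 15:55-17:00 (subtract 6h to convert from UTC+6).
Sam in UTC: 09:30-11:15, 12:25-13:30, 15:45-17:00 (subtract 6h to convert from UTC+6).
Priya in UTC: 09:10-14:55, 15:30-17:00 (subtract 6h to convert from UTC+6).
Idris in UTC: 09:15-09:20, 09:30-17:00 (add 3h to convert from UTC-3).
Kavya ∩ Sam: 09:45-11:15, 12:25-13:15, 15:55-17:00.
Kavya ∩ Sam ∩ Priya: 09:45-11:15, 12:25-13:15, 15:55-17:00.
Kavya ∩ Sam ∩ Priya ∩ Idris: 09:45-11:15, 12:25-13:15, 15:55-17:00.
The first common window of at least 20 minutes is 09:45-11:15, so the earliest start is 09:45.

09:45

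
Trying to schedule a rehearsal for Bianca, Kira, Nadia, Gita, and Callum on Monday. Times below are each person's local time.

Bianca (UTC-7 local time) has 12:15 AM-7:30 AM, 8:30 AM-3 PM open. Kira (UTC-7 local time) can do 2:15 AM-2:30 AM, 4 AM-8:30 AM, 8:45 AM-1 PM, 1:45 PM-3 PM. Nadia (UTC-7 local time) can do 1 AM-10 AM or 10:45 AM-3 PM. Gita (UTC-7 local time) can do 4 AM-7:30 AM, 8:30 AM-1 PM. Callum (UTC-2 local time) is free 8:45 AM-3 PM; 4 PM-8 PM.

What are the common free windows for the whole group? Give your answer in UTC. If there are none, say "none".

11:00-14:30, 15:45-17:00, 18:00-20:00

Bianca in UTC: 07:15-14:30, 15:30-22:00 (add 7h to convert from UTC-7).
Kira in UTC: 09:15-09:30, 11:00-15:30, 15:45-20:00, 20:45-22:00 (add 7h to convert from UTC-7).
Nadia in UTC: 08:00-17:00, 17:45-22:00 (add 7h to convert from UTC-7).
Gita in UTC: 11:00-14:30, 15:30-20:00 (add 7h to convert from UTC-7).
Callum in UTC: 10:45-17:00, 18:00-22:00 (add 2h to convert from UTC-2).
Bianca ∩ Kira: 09:15-09:30, 11:00-14:30, 15:45-20:00, 20:45-22:00.
Bianca ∩ Kira ∩ Nadia: 09:15-09:30, 11:00-14:30, 15:45-17:00, 17:45-20:00, 20:45-22:00.
Bianca ∩ Kira ∩ Nadia ∩ Gita: 11:00-14:30, 15:45-17:00, 17:45-20:00.
Bianca ∩ Kira ∩ Nadia ∩ Gita ∩ Callum: 11:00-14:30, 15:45-17:00, 18:00-20:00.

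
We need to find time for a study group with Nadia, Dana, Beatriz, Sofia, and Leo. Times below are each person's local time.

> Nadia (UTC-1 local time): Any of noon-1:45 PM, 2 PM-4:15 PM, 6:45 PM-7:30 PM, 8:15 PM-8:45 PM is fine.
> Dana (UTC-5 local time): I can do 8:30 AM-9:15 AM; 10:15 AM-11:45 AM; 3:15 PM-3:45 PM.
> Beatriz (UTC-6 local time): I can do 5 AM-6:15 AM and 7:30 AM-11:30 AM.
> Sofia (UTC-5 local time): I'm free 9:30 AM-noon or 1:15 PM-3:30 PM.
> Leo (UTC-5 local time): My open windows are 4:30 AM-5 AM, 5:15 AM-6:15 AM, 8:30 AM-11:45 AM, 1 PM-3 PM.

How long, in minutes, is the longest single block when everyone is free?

Nadia in UTC: 13:00-14:45, 15:00-17:15, 19:45-20:30, 21:15-21:45 (add 1h to convert from UTC-1).
Dana in UTC: 13:30-14:15, 15:15-16:45, 20:15-20:45 (add 5h to convert from UTC-5).
Beatriz in UTC: 11:00-12:15, 13:30-17:30 (add 6h to convert from UTC-6).
Sofia in UTC: 14:30-17:00, 18:15-20:30 (add 5h to convert from UTC-5).
Leo in UTC: 09:30-10:00, 10:15-11:15, 13:30-16:45, 18:00-20:00 (add 5h to convert from UTC-5).
Nadia ∩ Dana: 13:30-14:15, 15:15-16:45, 20:15-20:30.
Nadia ∩ Dana ∩ Beatriz: 13:30-14:15, 15:15-16:45.
Nadia ∩ Dana ∩ Beatriz ∩ Sofia: 15:15-16:45.
Nadia ∩ Dana ∩ Beatriz ∩ Sofia ∩ Leo: 15:15-16:45.
The longest is 15:15-16:45 at 90 minutes.

90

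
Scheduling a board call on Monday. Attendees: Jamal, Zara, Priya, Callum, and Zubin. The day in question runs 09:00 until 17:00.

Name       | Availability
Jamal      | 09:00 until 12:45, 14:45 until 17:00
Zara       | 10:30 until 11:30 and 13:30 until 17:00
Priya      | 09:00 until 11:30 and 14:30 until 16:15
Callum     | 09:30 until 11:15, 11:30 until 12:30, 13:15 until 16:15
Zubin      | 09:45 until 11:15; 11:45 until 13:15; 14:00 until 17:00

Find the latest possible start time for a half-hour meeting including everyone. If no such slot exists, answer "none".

15:45

Jamal ∩ Zara: 10:30-11:30, 14:45-17:00.
Jamal ∩ Zara ∩ Priya: 10:30-11:30, 14:45-16:15.
Jamal ∩ Zara ∩ Priya ∩ Callum: 10:30-11:15, 14:45-16:15.
Jamal ∩ Zara ∩ Priya ∩ Callum ∩ Zubin: 10:30-11:15, 14:45-16:15.
The last common window of at least 30 minutes is 14:45-16:15; a 30-minute meeting can start as late as 15:45 and still end by 16:15.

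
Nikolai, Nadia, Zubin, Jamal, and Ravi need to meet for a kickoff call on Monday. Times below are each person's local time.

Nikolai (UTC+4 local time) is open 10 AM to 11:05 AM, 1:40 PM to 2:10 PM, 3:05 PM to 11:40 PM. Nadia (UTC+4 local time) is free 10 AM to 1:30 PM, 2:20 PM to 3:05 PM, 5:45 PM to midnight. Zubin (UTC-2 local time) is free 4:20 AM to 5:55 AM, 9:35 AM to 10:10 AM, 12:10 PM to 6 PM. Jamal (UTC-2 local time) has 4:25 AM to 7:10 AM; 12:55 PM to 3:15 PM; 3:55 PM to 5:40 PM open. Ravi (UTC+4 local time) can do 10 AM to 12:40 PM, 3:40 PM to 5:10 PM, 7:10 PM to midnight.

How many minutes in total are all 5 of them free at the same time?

270

Nikolai in UTC: 06:00-07:05, 09:40-10:10, 11:05-19:40 (subtract 4h to convert from UTC+4).
Nadia in UTC: 06:00-09:30, 10:20-11:05, 13:45-20:00 (subtract 4h to convert from UTC+4).
Zubin in UTC: 06:20-07:55, 11:35-12:10, 14:10-20:00 (add 2h to convert from UTC-2).
Jamal in UTC: 06:25-09:10, 14:55-17:15, 17:55-19:40 (add 2h to convert from UTC-2).
Ravi in UTC: 06:00-08:40, 11:40-13:10, 15:10-20:00 (subtract 4h to convert from UTC+4).
Nikolai ∩ Nadia: 06:00-07:05, 13:45-19:40.
Nikolai ∩ Nadia ∩ Zubin: 06:20-07:05, 14:10-19:40.
Nikolai ∩ Nadia ∩ Zubin ∩ Jamal: 06:25-07:05, 14:55-17:15, 17:55-19:40.
Nikolai ∩ Nadia ∩ Zubin ∩ Jamal ∩ Ravi: 06:25-07:05, 15:10-17:15, 17:55-19:40.
So the common availability across everyone is 06:25-07:05, 15:10-17:15, 17:55-19:40.
Summing the common windows: 40 + 125 + 105 = 270 minutes.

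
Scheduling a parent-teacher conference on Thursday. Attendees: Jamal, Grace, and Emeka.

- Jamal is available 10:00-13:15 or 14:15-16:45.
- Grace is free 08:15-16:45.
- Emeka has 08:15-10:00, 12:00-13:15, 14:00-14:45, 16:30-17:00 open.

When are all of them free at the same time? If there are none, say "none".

Jamal ∩ Grace: 10:00-13:15, 14:15-16:45.
Jamal ∩ Grace ∩ Emeka: 12:00-13:15, 14:15-14:45, 16:30-16:45.

12:00-13:15, 14:15-14:45, 16:30-16:45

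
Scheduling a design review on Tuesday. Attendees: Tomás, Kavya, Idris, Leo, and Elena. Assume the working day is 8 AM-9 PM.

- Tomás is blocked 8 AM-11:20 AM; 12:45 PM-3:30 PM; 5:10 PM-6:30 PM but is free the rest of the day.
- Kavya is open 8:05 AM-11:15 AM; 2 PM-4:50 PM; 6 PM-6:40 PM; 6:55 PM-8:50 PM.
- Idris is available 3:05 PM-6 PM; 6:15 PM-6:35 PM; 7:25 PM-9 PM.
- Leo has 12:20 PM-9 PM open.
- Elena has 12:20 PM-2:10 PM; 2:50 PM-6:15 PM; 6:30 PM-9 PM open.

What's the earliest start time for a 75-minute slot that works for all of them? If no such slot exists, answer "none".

Tomás free: 11:20-12:45, 15:30-17:10, 18:30-21:00 (invert busy blocks within the working day).
Kavya free: 08:05-11:15, 14:00-16:50, 18:00-18:40, 18:55-20:50.
Idris free: 15:05-18:00, 18:15-18:35, 19:25-21:00.
Leo free: 12:20-21:00.
Elena free: 12:20-14:10, 14:50-18:15, 18:30-21:00.
Tomás ∩ Kavya: 15:30-16:50, 18:30-18:40, 18:55-20:50.
Tomás ∩ Kavya ∩ Idris: 15:30-16:50, 18:30-18:35, 19:25-20:50.
Tomás ∩ Kavya ∩ Idris ∩ Leo: 15:30-16:50, 18:30-18:35, 19:25-20:50.
Tomás ∩ Kavya ∩ Idris ∩ Leo ∩ Elena: 15:30-16:50, 18:30-18:35, 19:25-20:50.
The first common window of at least 75 minutes is 15:30-16:50, so the earliest start is 15:30.

15:30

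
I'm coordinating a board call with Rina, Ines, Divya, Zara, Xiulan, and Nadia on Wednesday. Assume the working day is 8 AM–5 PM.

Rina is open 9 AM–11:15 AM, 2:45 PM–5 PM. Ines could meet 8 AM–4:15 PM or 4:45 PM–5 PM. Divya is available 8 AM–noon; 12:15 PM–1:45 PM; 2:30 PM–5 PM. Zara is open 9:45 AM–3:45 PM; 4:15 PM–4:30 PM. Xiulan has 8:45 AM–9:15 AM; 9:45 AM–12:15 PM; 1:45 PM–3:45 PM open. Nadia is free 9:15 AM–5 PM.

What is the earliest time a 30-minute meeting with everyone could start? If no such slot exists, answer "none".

Rina ∩ Ines: 09:00-11:15, 14:45-16:15, 16:45-17:00.
Rina ∩ Ines ∩ Divya: 09:00-11:15, 14:45-16:15, 16:45-17:00.
Rina ∩ Ines ∩ Divya ∩ Zara: 09:45-11:15, 14:45-15:45.
Rina ∩ Ines ∩ Divya ∩ Zara ∩ Xiulan: 09:45-11:15, 14:45-15:45.
Rina ∩ Ines ∩ Divya ∩ Zara ∩ Xiulan ∩ Nadia: 09:45-11:15, 14:45-15:45.
The first common window of at least 30 minutes is 09:45-11:15, so the earliest start is 09:45.

09:45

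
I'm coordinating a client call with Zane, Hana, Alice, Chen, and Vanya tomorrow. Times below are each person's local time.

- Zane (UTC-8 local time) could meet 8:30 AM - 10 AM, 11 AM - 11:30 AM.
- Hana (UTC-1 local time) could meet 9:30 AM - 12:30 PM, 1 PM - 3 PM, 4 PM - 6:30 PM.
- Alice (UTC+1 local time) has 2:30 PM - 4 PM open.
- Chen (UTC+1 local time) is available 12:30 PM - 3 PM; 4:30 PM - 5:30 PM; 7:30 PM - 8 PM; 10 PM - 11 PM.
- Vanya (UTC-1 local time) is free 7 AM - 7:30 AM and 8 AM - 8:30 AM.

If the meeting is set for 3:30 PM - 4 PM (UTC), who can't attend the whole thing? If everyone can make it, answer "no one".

Zane in UTC: 16:30-18:00, 19:00-19:30 (add 8h to convert from UTC-8).
Hana in UTC: 10:30-13:30, 14:00-16:00, 17:00-19:30 (add 1h to convert from UTC-1).
Alice in UTC: 13:30-15:00 (subtract 1h to convert from UTC+1).
Chen in UTC: 11:30-14:00, 15:30-16:30, 18:30-19:00, 21:00-22:00 (subtract 1h to convert from UTC+1).
Vanya in UTC: 08:00-08:30, 09:00-09:30 (add 1h to convert from UTC-1).
Zane: not fully free for 15:30-16:00. Hana: free for 15:30-16:00. Alice: not fully free for 15:30-16:00. Chen: free for 15:30-16:00. Vanya: not fully free for 15:30-16:00.

Alice, Vanya, Zane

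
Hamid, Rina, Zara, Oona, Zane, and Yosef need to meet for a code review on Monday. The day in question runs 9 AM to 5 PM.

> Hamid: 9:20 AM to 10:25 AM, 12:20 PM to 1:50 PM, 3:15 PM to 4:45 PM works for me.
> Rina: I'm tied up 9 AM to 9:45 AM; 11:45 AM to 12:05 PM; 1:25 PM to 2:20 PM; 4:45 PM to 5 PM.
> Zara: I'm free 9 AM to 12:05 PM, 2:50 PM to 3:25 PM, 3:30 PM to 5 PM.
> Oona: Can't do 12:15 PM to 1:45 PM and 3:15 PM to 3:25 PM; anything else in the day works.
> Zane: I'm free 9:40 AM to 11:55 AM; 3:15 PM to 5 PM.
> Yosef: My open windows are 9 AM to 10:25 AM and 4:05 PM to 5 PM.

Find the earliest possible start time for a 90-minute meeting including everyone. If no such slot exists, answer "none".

Hamid free: 09:20-10:25, 12:20-13:50, 15:15-16:45.
Rina free: 09:45-11:45, 12:05-13:25, 14:20-16:45 (invert busy blocks within the working day).
Zara free: 09:00-12:05, 14:50-15:25, 15:30-17:00.
Oona free: 09:00-12:15, 13:45-15:15, 15:25-17:00 (invert busy blocks within the working day).
Zane free: 09:40-11:55, 15:15-17:00.
Yosef free: 09:00-10:25, 16:05-17:00.
Hamid ∩ Rina: 09:45-10:25, 12:20-13:25, 15:15-16:45.
Hamid ∩ Rina ∩ Zara: 09:45-10:25, 15:15-15:25, 15:30-16:45.
Hamid ∩ Rina ∩ Zara ∩ Oona: 09:45-10:25, 15:30-16:45.
Hamid ∩ Rina ∩ Zara ∩ Oona ∩ Zane: 09:45-10:25, 15:30-16:45.
Hamid ∩ Rina ∩ Zara ∩ Oona ∩ Zane ∩ Yosef: 09:45-10:25, 16:05-16:45.
No common window is at least 90 minutes long.

none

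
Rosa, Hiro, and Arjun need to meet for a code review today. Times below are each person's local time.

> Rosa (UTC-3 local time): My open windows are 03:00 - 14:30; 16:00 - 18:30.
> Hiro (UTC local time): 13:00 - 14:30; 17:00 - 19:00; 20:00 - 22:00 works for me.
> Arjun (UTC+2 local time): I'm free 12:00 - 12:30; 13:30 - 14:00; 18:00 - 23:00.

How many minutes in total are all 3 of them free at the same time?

90

Rosa in UTC: 06:00-17:30, 19:00-21:30 (add 3h to convert from UTC-3).
Hiro in UTC: 13:00-14:30, 17:00-19:00, 20:00-22:00.
Arjun in UTC: 10:00-10:30, 11:30-12:00, 16:00-21:00 (subtract 2h to convert from UTC+2).
Rosa ∩ Hiro: 13:00-14:30, 17:00-17:30, 20:00-21:30.
Rosa ∩ Hiro ∩ Arjun: 17:00-17:30, 20:00-21:00.
Summing the common windows: 30 + 60 = 90 minutes.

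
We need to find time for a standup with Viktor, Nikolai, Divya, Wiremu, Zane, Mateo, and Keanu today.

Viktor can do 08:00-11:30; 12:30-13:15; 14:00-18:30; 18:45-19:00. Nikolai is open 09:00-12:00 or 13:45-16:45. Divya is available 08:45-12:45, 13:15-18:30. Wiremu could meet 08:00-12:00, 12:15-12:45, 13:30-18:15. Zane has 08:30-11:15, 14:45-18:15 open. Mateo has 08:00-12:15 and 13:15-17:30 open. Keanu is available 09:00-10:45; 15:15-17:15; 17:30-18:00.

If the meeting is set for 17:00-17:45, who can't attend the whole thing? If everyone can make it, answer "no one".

Keanu, Mateo, Nikolai

Viktor: free for 17:00-17:45. Nikolai: not fully free for 17:00-17:45. Divya: free for 17:00-17:45. Wiremu: free for 17:00-17:45. Zane: free for 17:00-17:45. Mateo: not fully free for 17:00-17:45. Keanu: not fully free for 17:00-17:45.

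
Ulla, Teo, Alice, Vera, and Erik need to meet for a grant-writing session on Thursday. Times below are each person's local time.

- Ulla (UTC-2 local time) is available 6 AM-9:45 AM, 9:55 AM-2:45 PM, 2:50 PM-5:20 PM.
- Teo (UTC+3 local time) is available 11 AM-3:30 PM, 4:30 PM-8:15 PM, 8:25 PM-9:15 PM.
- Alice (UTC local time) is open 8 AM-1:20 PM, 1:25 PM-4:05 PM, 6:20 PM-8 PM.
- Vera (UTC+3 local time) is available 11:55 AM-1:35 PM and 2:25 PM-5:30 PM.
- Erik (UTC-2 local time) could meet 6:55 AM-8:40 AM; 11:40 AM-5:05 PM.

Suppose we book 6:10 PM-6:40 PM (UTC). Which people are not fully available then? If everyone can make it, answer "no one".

Alice, Teo, Vera

Ulla in UTC: 08:00-11:45, 11:55-16:45, 16:50-19:20 (add 2h to convert from UTC-2).
Teo in UTC: 08:00-12:30, 13:30-17:15, 17:25-18:15 (subtract 3h to convert from UTC+3).
Alice in UTC: 08:00-13:20, 13:25-16:05, 18:20-20:00.
Vera in UTC: 08:55-10:35, 11:25-14:30 (subtract 3h to convert from UTC+3).
Erik in UTC: 08:55-10:40, 13:40-19:05 (add 2h to convert from UTC-2).
Ulla: free for 18:10-18:40. Teo: not fully free for 18:10-18:40. Alice: not fully free for 18:10-18:40. Vera: not fully free for 18:10-18:40. Erik: free for 18:10-18:40.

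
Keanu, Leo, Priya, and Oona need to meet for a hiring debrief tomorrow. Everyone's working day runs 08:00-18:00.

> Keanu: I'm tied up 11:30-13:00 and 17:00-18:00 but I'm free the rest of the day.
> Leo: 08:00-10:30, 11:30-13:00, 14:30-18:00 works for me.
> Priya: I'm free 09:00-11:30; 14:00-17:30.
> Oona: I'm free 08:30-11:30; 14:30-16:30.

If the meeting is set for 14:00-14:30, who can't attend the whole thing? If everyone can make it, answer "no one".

Leo, Oona

Keanu free: 08:00-11:30, 13:00-17:00 (invert busy blocks within the working day).
Leo free: 08:00-10:30, 11:30-13:00, 14:30-18:00.
Priya free: 09:00-11:30, 14:00-17:30.
Oona free: 08:30-11:30, 14:30-16:30.
Keanu: free for 14:00-14:30. Leo: not fully free for 14:00-14:30. Priya: free for 14:00-14:30. Oona: not fully free for 14:00-14:30.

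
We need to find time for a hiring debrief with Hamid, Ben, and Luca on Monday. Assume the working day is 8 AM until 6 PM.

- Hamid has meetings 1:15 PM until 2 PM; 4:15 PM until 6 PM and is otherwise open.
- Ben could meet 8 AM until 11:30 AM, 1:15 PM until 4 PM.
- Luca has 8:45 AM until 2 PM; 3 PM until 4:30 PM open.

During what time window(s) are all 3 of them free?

Hamid free: 08:00-13:15, 14:00-16:15 (invert busy blocks within the working day).
Ben free: 08:00-11:30, 13:15-16:00.
Luca free: 08:45-14:00, 15:00-16:30.
Hamid ∩ Ben: 08:00-11:30, 14:00-16:00.
Hamid ∩ Ben ∩ Luca: 08:45-11:30, 15:00-16:00.

08:45-11:30, 15:00-16:00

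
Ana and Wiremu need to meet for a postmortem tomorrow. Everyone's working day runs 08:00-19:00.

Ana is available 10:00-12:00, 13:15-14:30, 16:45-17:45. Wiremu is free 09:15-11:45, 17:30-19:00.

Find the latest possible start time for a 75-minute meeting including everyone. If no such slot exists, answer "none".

10:30

Ana ∩ Wiremu: 10:00-11:45, 17:30-17:45.
Those are the intersection windows.
The last common window of at least 75 minutes is 10:00-11:45; a 75-minute meeting can start as late as 10:30 and still end by 11:45.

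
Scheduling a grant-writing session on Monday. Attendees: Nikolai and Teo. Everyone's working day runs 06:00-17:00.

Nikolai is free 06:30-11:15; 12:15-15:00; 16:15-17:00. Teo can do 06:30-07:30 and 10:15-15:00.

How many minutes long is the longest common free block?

165

Nikolai ∩ Teo: 06:30-07:30, 10:15-11:15, 12:15-15:00.
Those are the intersection windows.
The longest is 12:15-15:00 at 165 minutes.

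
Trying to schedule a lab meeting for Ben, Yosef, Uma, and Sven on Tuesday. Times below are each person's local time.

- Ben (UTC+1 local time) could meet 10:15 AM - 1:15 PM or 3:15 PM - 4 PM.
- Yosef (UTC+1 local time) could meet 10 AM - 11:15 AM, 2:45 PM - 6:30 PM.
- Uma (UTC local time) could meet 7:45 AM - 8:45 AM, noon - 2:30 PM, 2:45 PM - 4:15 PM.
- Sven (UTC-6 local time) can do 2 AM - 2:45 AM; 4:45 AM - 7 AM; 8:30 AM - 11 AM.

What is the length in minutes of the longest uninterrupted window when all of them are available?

15

Ben in UTC: 09:15-12:15, 14:15-15:00 (subtract 1h to convert from UTC+1).
Yosef in UTC: 09:00-10:15, 13:45-17:30 (subtract 1h to convert from UTC+1).
Uma in UTC: 07:45-08:45, 12:00-14:30, 14:45-16:15.
Sven in UTC: 08:00-08:45, 10:45-13:00, 14:30-17:00 (add 6h to convert from UTC-6).
Ben ∩ Yosef: 09:15-10:15, 14:15-15:00.
Ben ∩ Yosef ∩ Uma: 14:15-14:30, 14:45-15:00.
Ben ∩ Yosef ∩ Uma ∩ Sven: 14:45-15:00.
So the common availability across everyone is 14:45-15:00.
The longest is 14:45-15:00 at 15 minutes.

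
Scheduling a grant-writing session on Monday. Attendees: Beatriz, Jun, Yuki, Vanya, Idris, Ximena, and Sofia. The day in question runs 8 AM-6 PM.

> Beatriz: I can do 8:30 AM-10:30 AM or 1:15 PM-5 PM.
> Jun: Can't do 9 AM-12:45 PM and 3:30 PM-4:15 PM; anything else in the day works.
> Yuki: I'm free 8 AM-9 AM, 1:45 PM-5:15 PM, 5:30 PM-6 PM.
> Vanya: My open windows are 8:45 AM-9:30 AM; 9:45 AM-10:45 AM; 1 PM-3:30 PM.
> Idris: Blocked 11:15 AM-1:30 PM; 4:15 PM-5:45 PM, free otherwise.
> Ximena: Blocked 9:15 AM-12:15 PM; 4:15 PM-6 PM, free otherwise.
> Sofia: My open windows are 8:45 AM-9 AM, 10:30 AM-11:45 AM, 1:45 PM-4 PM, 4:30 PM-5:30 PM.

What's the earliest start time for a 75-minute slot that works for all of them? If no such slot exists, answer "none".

13:45

Beatriz free: 08:30-10:30, 13:15-17:00.
Jun free: 08:00-09:00, 12:45-15:30, 16:15-18:00 (invert busy blocks within the working day).
Yuki free: 08:00-09:00, 13:45-17:15, 17:30-18:00.
Vanya free: 08:45-09:30, 09:45-10:45, 13:00-15:30.
Idris free: 08:00-11:15, 13:30-16:15, 17:45-18:00 (invert busy blocks within the working day).
Ximena free: 08:00-09:15, 12:15-16:15 (invert busy blocks within the working day).
Sofia free: 08:45-09:00, 10:30-11:45, 13:45-16:00, 16:30-17:30.
Beatriz ∩ Jun: 08:30-09:00, 13:15-15:30, 16:15-17:00.
Beatriz ∩ Jun ∩ Yuki: 08:30-09:00, 13:45-15:30, 16:15-17:00.
Beatriz ∩ Jun ∩ Yuki ∩ Vanya: 08:45-09:00, 13:45-15:30.
Beatriz ∩ Jun ∩ Yuki ∩ Vanya ∩ Idris: 08:45-09:00, 13:45-15:30.
Beatriz ∩ Jun ∩ Yuki ∩ Vanya ∩ Idris ∩ Ximena: 08:45-09:00, 13:45-15:30.
Beatriz ∩ Jun ∩ Yuki ∩ Vanya ∩ Idris ∩ Ximena ∩ Sofia: 08:45-09:00, 13:45-15:30.
The first common window of at least 75 minutes is 13:45-15:30, so the earliest start is 13:45.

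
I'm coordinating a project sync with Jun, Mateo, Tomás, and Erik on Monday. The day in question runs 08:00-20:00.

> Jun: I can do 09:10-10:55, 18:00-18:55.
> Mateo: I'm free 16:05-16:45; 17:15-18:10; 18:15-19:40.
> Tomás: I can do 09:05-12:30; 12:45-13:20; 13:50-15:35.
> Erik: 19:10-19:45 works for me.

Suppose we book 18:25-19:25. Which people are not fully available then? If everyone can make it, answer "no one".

Erik, Jun, Tomás

Jun: not fully free for 18:25-19:25. Mateo: free for 18:25-19:25. Tomás: not fully free for 18:25-19:25. Erik: not fully free for 18:25-19:25.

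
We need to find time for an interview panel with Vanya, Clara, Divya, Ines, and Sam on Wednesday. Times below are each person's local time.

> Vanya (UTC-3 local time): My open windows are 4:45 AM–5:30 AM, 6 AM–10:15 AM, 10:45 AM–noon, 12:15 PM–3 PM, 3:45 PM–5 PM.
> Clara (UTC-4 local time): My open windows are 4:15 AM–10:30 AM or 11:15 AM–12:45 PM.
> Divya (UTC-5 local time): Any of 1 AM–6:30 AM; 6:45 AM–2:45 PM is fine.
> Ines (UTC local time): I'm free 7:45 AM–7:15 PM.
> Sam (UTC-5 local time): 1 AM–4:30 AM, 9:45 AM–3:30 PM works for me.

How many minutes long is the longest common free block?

Vanya in UTC: 07:45-08:30, 09:00-13:15, 13:45-15:00, 15:15-18:00, 18:45-20:00 (add 3h to convert from UTC-3).
Clara in UTC: 08:15-14:30, 15:15-16:45 (add 4h to convert from UTC-4).
Divya in UTC: 06:00-11:30, 11:45-19:45 (add 5h to convert from UTC-5).
Ines in UTC: 07:45-19:15.
Sam in UTC: 06:00-09:30, 14:45-20:30 (add 5h to convert from UTC-5).
Vanya ∩ Clara: 08:15-08:30, 09:00-13:15, 13:45-14:30, 15:15-16:45.
Vanya ∩ Clara ∩ Divya: 08:15-08:30, 09:00-11:30, 11:45-13:15, 13:45-14:30, 15:15-16:45.
Vanya ∩ Clara ∩ Divya ∩ Ines: 08:15-08:30, 09:00-11:30, 11:45-13:15, 13:45-14:30, 15:15-16:45.
Vanya ∩ Clara ∩ Divya ∩ Ines ∩ Sam: 08:15-08:30, 09:00-09:30, 15:15-16:45.
The longest is 15:15-16:45 at 90 minutes.

90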